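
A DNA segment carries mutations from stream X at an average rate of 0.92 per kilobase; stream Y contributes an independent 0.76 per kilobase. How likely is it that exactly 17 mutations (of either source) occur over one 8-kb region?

Independent Poisson processes superpose: combined rate λ = 0.92 + 0.76 = 1.68 per kilobase.
Over the interval, μ = 1.68 × 8 = 13.44 (an 8-kb region = 8 kilobases).
P(N = 17) = e^(−13.44) · 13.44^17/17! ≈ 0.0623.

0.0623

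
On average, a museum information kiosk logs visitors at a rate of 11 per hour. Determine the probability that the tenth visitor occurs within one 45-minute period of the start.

Over the interval, μ = 11 × 0.75 = 8.25 (a 45-minute period = 0.75 hours).
The tenth arrival falls in the interval iff at least 10 events occur there: P(S_10 ≤ t) = P(N ≥ 10) = 1 − P(N ≤ 9) ≈ 0.3148.

0.3148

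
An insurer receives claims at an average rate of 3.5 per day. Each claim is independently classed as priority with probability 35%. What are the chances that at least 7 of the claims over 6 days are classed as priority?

Thinning: the claims that are classed as priority themselves form a Poisson process with rate 0.35 × 3.5 = 1.225 per day.
Over the interval, μ = 1.225 × 6 = 7.35 (6 days).
P(N ≥ 7) = 1 − P(N ≤ 6) ≈ 0.6010.

0.6010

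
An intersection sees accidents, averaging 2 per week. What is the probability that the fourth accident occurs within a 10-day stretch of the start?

Over the interval, μ = 2 × 10/7 ≈ 2.85714 (a 10-day stretch = 10/7 weeks).
The fourth arrival falls in the interval iff at least 4 events occur there: P(S_4 ≤ t) = P(N ≥ 4) = 1 − P(N ≤ 3) ≈ 0.3208.

0.3208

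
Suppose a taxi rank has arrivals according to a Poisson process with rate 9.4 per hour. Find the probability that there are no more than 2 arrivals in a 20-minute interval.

0.3940

Over the interval, μ = 9.4 × 1/3 ≈ 3.13333 (a 20-minute interval = 1/3 hours).
P(N ≤ 2) = Σ_{j=0}^{2} e^(−μ) μ^j/j! ≈ 0.3940.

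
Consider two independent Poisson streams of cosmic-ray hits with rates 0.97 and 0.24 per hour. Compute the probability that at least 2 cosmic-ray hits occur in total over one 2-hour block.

Independent Poisson processes superpose: combined rate λ = 0.97 + 0.24 = 1.21 per hour.
Over the interval, μ = 1.21 × 2 = 2.42 (a 2-hour block = 2 hours).
P(N ≥ 2) = 1 − P(N ≤ 1) ≈ 0.6959.

0.6959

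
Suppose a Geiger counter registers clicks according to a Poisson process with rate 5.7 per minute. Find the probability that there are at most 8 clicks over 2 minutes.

Over the interval, μ = 5.7 × 2 = 11.4 (2 minutes).
P(N ≤ 8) = Σ_{j=0}^{8} e^(−μ) μ^j/j! ≈ 0.1984.

0.1984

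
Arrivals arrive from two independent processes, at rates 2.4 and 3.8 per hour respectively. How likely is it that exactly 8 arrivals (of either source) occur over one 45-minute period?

0.0518

Independent Poisson processes superpose: combined rate λ = 2.4 + 3.8 = 6.2 per hour.
Over the interval, μ = 6.2 × 0.75 = 4.65 (a 45-minute period = 0.75 hours).
P(N = 8) = e^(−4.65) · 4.65^8/8! ≈ 0.0518.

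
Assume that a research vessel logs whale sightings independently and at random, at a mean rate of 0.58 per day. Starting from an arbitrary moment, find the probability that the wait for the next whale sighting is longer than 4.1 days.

0.0927

The wait for the next event is exponential with rate λ = 0.58 per day.
P(T > 4.1) = e^(−λt) = e^(−0.58 × 4.1) = e^(−2.378) ≈ 0.0927.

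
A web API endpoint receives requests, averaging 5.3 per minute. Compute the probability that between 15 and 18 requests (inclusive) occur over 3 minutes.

0.3737

Over the interval, μ = 5.3 × 3 = 15.9 (3 minutes).
P(15 ≤ N ≤ 18) = Σ_{j=15}^{18} e^(−15.9) · 15.9^j/j! ≈ 0.3737.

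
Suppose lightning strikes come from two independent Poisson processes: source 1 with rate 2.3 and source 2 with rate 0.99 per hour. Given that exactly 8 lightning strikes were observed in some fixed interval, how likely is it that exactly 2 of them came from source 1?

Given the total, each event is independently from source 1 with probability p = λ_1/(λ_1+λ_2) = 2.3/3.29 ≈ 0.6991.
So K ~ Binomial(8, 2.3/3.29): P(K = 2) = C(8,2) · (2.3/3.29)^2 · (0.99/3.29)^6 ≈ 0.0102.

0.0102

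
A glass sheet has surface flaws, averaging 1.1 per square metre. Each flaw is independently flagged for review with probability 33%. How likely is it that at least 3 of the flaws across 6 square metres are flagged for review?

Thinning: the flaws that are flagged for review themselves form a Poisson process with rate 0.33 × 1.1 = 0.363 per square metre.
Over the interval, μ = 0.363 × 6 = 2.178 (6 square metres).
P(N ≥ 3) = 1 − P(N ≤ 2) ≈ 0.3714.

0.3714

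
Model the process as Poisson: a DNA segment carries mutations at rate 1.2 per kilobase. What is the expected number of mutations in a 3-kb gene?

3.6

E[N] = λt = 1.2 × 3 = 3.6 (a 3-kb gene = 3 kilobases).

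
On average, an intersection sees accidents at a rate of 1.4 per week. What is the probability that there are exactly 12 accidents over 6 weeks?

Over the interval, μ = 1.4 × 6 = 8.4 (6 weeks).
P(N = 12) = e^(−μ) μ^12/12! = e^(−8.4) · 8.4^12/479001600 ≈ 0.0579.

0.0579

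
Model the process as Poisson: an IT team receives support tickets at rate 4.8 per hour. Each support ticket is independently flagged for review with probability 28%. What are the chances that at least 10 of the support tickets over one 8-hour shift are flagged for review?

Thinning: the support tickets that are flagged for review themselves form a Poisson process with rate 0.28 × 4.8 = 1.344 per hour.
Over the interval, μ = 1.344 × 8 = 10.752 (an 8-hour shift = 8 hours).
P(N ≥ 10) = 1 − P(N ≤ 9) ≈ 0.6320.

0.6320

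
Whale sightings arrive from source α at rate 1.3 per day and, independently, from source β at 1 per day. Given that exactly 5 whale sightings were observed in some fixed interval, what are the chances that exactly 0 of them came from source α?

0.0155

Given the total, each event is independently from source α with probability p = λ_α/(λ_α+λ_β) = 1.3/2.3 ≈ 0.5652.
So K ~ Binomial(5, 1.3/2.3): P(K = 0) = C(5,0) · (1.3/2.3)^0 · (1/2.3)^5 ≈ 0.0155.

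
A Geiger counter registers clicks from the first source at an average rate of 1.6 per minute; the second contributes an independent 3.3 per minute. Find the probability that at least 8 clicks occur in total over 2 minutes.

0.7612

Independent Poisson processes superpose: combined rate λ = 1.6 + 3.3 = 4.9 per minute.
Over the interval, μ = 4.9 × 2 = 9.8 (2 minutes).
P(N ≥ 8) = 1 − P(N ≤ 7) ≈ 0.7612.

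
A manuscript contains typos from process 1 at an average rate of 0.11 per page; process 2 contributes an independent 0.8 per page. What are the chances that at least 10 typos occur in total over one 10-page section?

0.4258

Independent Poisson processes superpose: combined rate λ = 0.11 + 0.8 = 0.91 per page.
Over the interval, μ = 0.91 × 10 = 9.1 (a 10-page section = 10 pages).
P(N ≥ 10) = 1 − P(N ≤ 9) ≈ 0.4258.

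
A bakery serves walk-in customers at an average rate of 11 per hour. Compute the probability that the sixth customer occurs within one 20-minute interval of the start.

0.1652

Over the interval, μ = 11 × 1/3 ≈ 3.66667 (a 20-minute interval = 1/3 hours).
The sixth arrival falls in the interval iff at least 6 events occur there: P(S_6 ≤ t) = P(N ≥ 6) = 1 − P(N ≤ 5) ≈ 0.1652.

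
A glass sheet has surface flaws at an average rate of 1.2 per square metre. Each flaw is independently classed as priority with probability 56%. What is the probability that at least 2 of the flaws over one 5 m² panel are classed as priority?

Thinning: the flaws that are classed as priority themselves form a Poisson process with rate 0.56 × 1.2 = 0.672 per square metre.
Over the interval, μ = 0.672 × 5 = 3.36 (a 5 m² panel = 5 square metres).
P(N ≥ 2) = 1 − P(N ≤ 1) ≈ 0.8486.

0.8486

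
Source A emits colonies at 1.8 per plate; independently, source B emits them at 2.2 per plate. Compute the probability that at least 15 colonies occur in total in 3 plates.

0.2280

Independent Poisson processes superpose: combined rate λ = 1.8 + 2.2 = 4 per plate.
Over the interval, μ = 4 × 3 = 12 (3 plates).
P(N ≥ 15) = 1 − P(N ≤ 14) ≈ 0.2280.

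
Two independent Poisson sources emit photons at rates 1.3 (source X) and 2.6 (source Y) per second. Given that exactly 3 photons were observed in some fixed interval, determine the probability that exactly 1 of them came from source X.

Given the total, each event is independently from source X with probability p = λ_X/(λ_X+λ_Y) = 1.3/3.9 ≈ 0.3333.
So K ~ Binomial(3, 1.3/3.9): P(K = 1) = C(3,1) · (1.3/3.9)^1 · (2.6/3.9)^2 ≈ 0.4444.

0.4444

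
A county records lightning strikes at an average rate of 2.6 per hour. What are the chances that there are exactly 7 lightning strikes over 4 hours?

0.0795

Over the interval, μ = 2.6 × 4 = 10.4 (4 hours).
P(N = 7) = e^(−μ) μ^7/7! = e^(−10.4) · 10.4^7/5040 ≈ 0.0795.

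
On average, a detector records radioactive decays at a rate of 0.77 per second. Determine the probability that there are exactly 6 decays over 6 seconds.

0.1331

Over the interval, μ = 0.77 × 6 = 4.62 (6 seconds).
P(N = 6) = e^(−μ) μ^6/6! = e^(−4.62) · 4.62^6/720 ≈ 0.1331.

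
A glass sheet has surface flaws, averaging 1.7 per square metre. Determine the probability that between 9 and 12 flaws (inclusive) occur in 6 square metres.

0.4615

Over the interval, μ = 1.7 × 6 = 10.2 (6 square metres).
P(9 ≤ N ≤ 12) = Σ_{j=9}^{12} e^(−10.2) · 10.2^j/j! ≈ 0.4615.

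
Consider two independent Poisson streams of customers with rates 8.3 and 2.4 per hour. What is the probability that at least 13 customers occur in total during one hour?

0.2790

Independent Poisson processes superpose: combined rate λ = 8.3 + 2.4 = 10.7 per hour.
So μ = 10.7.
P(N ≥ 13) = 1 − P(N ≤ 12) ≈ 0.2790.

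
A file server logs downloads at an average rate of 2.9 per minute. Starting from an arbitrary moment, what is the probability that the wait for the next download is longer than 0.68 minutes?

The wait for the next event is exponential with rate λ = 2.9 per minute.
P(T > 0.68) = e^(−λt) = e^(−2.9 × 0.68) = e^(−1.972) ≈ 0.1392.

0.1392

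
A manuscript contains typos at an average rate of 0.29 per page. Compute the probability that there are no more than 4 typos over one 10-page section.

0.8318

Over the interval, μ = 0.29 × 10 = 2.9 (a 10-page section = 10 pages).
P(N ≤ 4) = Σ_{j=0}^{4} e^(−μ) μ^j/j! ≈ 0.8318.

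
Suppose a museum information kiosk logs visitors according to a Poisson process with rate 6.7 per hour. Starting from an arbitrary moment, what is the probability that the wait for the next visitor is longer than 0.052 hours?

The wait for the next event is exponential with rate λ = 6.7 per hour.
P(T > 0.052) = e^(−λt) = e^(−6.7 × 0.052) = e^(−0.3484) ≈ 0.7058.

0.7058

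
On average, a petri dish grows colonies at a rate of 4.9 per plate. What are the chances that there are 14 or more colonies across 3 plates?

0.6075

Over the interval, μ = 4.9 × 3 = 14.7 (3 plates).
P(N ≥ 14) = 1 − P(N ≤ 13) = 1 − Σ_{j=0}^{13} e^(−μ) μ^j/j! ≈ 0.6075.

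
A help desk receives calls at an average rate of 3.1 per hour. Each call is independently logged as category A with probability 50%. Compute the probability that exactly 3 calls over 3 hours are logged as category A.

0.1602

Thinning: the calls that are logged as category A themselves form a Poisson process with rate 0.5 × 3.1 = 1.55 per hour.
Over the interval, μ = 1.55 × 3 = 4.65 (3 hours).
P(N = 3) = e^(−4.65) · 4.65^3/3! ≈ 0.1602.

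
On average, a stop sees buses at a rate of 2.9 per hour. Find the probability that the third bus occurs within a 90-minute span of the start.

Over the interval, μ = 2.9 × 1.5 = 4.35 (a 90-minute span = 1.5 hours).
The third arrival falls in the interval iff at least 3 events occur there: P(S_3 ≤ t) = P(N ≥ 3) = 1 − P(N ≤ 2) ≈ 0.8088.

0.8088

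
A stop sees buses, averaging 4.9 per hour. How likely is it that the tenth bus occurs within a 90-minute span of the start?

0.2067

Over the interval, μ = 4.9 × 1.5 = 7.35 (a 90-minute span = 1.5 hours).
The tenth arrival falls in the interval iff at least 10 events occur there: P(S_10 ≤ t) = P(N ≥ 10) = 1 − P(N ≤ 9) ≈ 0.2067.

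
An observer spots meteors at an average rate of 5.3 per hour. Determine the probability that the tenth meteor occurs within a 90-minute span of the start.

0.2772

Over the interval, μ = 5.3 × 1.5 = 7.95 (a 90-minute span = 1.5 hours).
The tenth arrival falls in the interval iff at least 10 events occur there: P(S_10 ≤ t) = P(N ≥ 10) = 1 − P(N ≤ 9) ≈ 0.2772.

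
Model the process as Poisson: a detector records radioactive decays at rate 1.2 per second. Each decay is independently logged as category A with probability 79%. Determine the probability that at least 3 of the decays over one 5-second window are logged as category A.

0.8517

Thinning: the decays that are logged as category A themselves form a Poisson process with rate 0.79 × 1.2 = 0.948 per second.
Over the interval, μ = 0.948 × 5 = 4.74 (a 5-second window = 5 seconds).
P(N ≥ 3) = 1 − P(N ≤ 2) ≈ 0.8517.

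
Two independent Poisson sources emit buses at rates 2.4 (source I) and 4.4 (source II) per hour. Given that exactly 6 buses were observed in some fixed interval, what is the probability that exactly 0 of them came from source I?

0.0734

Given the total, each event is independently from source I with probability p = λ_I/(λ_I+λ_II) = 2.4/6.8 ≈ 0.3529.
So K ~ Binomial(6, 2.4/6.8): P(K = 0) = C(6,0) · (2.4/6.8)^0 · (4.4/6.8)^6 ≈ 0.0734.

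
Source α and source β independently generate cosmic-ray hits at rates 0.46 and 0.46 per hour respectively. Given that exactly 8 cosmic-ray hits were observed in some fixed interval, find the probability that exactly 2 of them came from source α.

Given the total, each event is independently from source α with probability p = λ_α/(λ_α+λ_β) = 0.46/0.92 = 0.5000.
So K ~ Binomial(8, 0.46/0.92): P(K = 2) = C(8,2) · (0.46/0.92)^2 · (0.46/0.92)^6 ≈ 0.1094.

0.1094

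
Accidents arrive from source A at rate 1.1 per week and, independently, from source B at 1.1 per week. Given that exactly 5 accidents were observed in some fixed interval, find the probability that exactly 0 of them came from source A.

0.0312

Given the total, each event is independently from source A with probability p = λ_A/(λ_A+λ_B) = 1.1/2.2 = 0.5000.
So K ~ Binomial(5, 1.1/2.2): P(K = 0) = C(5,0) · (1.1/2.2)^0 · (1.1/2.2)^5 ≈ 0.0312.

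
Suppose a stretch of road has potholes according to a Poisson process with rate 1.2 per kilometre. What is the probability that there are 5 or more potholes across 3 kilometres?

0.2936

Over the interval, μ = 1.2 × 3 = 3.6 (3 kilometres).
P(N ≥ 5) = 1 − P(N ≤ 4) = 1 − Σ_{j=0}^{4} e^(−μ) μ^j/j! ≈ 0.2936.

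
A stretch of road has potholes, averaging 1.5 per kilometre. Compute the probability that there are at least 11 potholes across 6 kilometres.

0.2940

Over the interval, μ = 1.5 × 6 = 9 (6 kilometres).
P(N ≥ 11) = 1 − P(N ≤ 10) = 1 − Σ_{j=0}^{10} e^(−μ) μ^j/j! ≈ 0.2940.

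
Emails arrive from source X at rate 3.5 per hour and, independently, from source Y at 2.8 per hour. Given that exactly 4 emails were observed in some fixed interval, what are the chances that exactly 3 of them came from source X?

Given the total, each event is independently from source X with probability p = λ_X/(λ_X+λ_Y) = 3.5/6.3 ≈ 0.5556.
So K ~ Binomial(4, 3.5/6.3): P(K = 3) = C(4,3) · (3.5/6.3)^3 · (2.8/6.3)^1 ≈ 0.3048.

0.3048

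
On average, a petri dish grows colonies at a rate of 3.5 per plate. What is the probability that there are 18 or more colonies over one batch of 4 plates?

0.1728

Over the interval, μ = 3.5 × 4 = 14 (a batch of 4 plates = 4 plates).
P(N ≥ 18) = 1 − P(N ≤ 17) = 1 − Σ_{j=0}^{17} e^(−μ) μ^j/j! ≈ 0.1728.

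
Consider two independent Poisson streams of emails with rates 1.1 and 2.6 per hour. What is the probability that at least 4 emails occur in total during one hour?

Independent Poisson processes superpose: combined rate λ = 1.1 + 2.6 = 3.7 per hour.
So μ = 3.7.
P(N ≥ 4) = 1 − P(N ≤ 3) ≈ 0.5058.

0.5058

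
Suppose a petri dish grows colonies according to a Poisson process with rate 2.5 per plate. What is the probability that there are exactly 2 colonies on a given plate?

0.2565

With mean μ = 2.5 per plate,
P(N = 2) = e^(−μ) μ^2/2! = e^(−2.5) · 2.5^2/2 ≈ 0.2565.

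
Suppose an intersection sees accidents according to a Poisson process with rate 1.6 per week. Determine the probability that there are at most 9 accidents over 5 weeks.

0.7166

Over the interval, μ = 1.6 × 5 = 8 (5 weeks).
P(N ≤ 9) = Σ_{j=0}^{9} e^(−μ) μ^j/j! ≈ 0.7166.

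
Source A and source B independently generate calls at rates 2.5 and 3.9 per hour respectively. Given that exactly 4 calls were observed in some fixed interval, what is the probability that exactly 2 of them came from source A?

Given the total, each event is independently from source A with probability p = λ_A/(λ_A+λ_B) = 2.5/6.4 ≈ 0.3906.
So K ~ Binomial(4, 2.5/6.4): P(K = 2) = C(4,2) · (2.5/6.4)^2 · (3.9/6.4)^2 ≈ 0.3400.

0.3400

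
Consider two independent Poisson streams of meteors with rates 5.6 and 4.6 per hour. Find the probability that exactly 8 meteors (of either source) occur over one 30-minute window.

0.0692

Independent Poisson processes superpose: combined rate λ = 5.6 + 4.6 = 10.2 per hour.
Over the interval, μ = 10.2 × 0.5 = 5.1 (a 30-minute window = 0.5 hours).
P(N = 8) = e^(−5.1) · 5.1^8/8! ≈ 0.0692.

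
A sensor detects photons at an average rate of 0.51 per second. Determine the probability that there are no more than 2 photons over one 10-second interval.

0.1165

Over the interval, μ = 0.51 × 10 = 5.1 (a 10-second interval = 10 seconds).
P(N ≤ 2) = Σ_{j=0}^{2} e^(−μ) μ^j/j! ≈ 0.1165.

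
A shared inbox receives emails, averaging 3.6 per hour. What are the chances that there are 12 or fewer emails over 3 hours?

0.7104

Over the interval, μ = 3.6 × 3 = 10.8 (3 hours).
P(N ≤ 12) = Σ_{j=0}^{12} e^(−μ) μ^j/j! ≈ 0.7104.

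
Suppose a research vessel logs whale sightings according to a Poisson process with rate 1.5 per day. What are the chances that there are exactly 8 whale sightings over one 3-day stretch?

0.0463

Over the interval, μ = 1.5 × 3 = 4.5 (a 3-day stretch = 3 days).
P(N = 8) = e^(−μ) μ^8/8! = e^(−4.5) · 4.5^8/40320 ≈ 0.0463.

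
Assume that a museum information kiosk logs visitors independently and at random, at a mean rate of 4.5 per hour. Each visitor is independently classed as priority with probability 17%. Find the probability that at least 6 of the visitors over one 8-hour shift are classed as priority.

0.5734

Thinning: the visitors that are classed as priority themselves form a Poisson process with rate 0.17 × 4.5 = 0.765 per hour.
Over the interval, μ = 0.765 × 8 = 6.12 (an 8-hour shift = 8 hours).
P(N ≥ 6) = 1 − P(N ≤ 5) ≈ 0.5734.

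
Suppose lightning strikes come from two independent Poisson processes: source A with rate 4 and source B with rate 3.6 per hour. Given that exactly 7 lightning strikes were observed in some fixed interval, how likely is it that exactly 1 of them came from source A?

Given the total, each event is independently from source A with probability p = λ_A/(λ_A+λ_B) = 4/7.6 ≈ 0.5263.
So K ~ Binomial(7, 4/7.6): P(K = 1) = C(7,1) · (4/7.6)^1 · (3.6/7.6)^6 ≈ 0.0416.

0.0416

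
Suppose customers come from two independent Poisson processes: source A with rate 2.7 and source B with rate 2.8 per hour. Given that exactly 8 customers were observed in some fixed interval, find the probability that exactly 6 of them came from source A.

Given the total, each event is independently from source A with probability p = λ_A/(λ_A+λ_B) = 2.7/5.5 ≈ 0.4909.
So K ~ Binomial(8, 2.7/5.5): P(K = 6) = C(8,6) · (2.7/5.5)^6 · (2.8/5.5)^2 ≈ 0.1016.

0.1016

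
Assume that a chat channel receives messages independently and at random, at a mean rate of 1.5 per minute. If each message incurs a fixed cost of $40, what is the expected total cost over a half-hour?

$1800

E[N] = 1.5 × 30 = 45 (a half-hour = 30 minutes); E[cost] = 45 × $40 = $1800.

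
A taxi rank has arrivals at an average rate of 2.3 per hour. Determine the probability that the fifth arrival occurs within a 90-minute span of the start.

0.2651

Over the interval, μ = 2.3 × 1.5 = 3.45 (a 90-minute span = 1.5 hours).
The fifth arrival falls in the interval iff at least 5 events occur there: P(S_5 ≤ t) = P(N ≥ 5) = 1 − P(N ≤ 4) ≈ 0.2651.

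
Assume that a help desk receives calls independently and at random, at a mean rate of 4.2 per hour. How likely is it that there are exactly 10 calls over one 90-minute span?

Over the interval, μ = 4.2 × 1.5 = 6.3 (a 90-minute span = 1.5 hours).
P(N = 10) = e^(−μ) μ^10/10! = e^(−6.3) · 6.3^10/3628800 ≈ 0.0498.

0.0498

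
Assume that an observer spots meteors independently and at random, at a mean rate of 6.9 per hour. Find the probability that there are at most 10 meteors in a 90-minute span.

0.5393

Over the interval, μ = 6.9 × 1.5 = 10.35 (a 90-minute span = 1.5 hours).
P(N ≤ 10) = Σ_{j=0}^{10} e^(−μ) μ^j/j! ≈ 0.5393.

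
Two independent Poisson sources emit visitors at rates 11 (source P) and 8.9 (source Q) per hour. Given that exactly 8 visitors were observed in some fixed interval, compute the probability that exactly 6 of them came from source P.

Given the total, each event is independently from source P with probability p = λ_P/(λ_P+λ_Q) = 11/19.9 ≈ 0.5528.
So K ~ Binomial(8, 11/19.9): P(K = 6) = C(8,6) · (11/19.9)^6 · (8.9/19.9)^2 ≈ 0.1598.

0.1598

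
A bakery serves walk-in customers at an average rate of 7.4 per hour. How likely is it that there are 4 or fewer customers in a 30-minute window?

Over the interval, μ = 7.4 × 0.5 = 3.7 (a 30-minute window = 0.5 hours).
P(N ≤ 4) = Σ_{j=0}^{4} e^(−μ) μ^j/j! ≈ 0.6872.

0.6872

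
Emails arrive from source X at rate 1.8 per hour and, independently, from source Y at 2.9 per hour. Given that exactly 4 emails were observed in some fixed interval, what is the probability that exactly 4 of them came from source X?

Given the total, each event is independently from source X with probability p = λ_X/(λ_X+λ_Y) = 1.8/4.7 ≈ 0.3830.
So K ~ Binomial(4, 1.8/4.7): P(K = 4) = C(4,4) · (1.8/4.7)^4 · (2.9/4.7)^0 ≈ 0.0215.

0.0215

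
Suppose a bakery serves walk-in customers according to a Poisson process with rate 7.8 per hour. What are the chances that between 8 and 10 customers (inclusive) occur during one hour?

0.3540

With mean μ = 7.8 per hour,
P(8 ≤ N ≤ 10) = Σ_{j=8}^{10} e^(−7.8) · 7.8^j/j! ≈ 0.3540.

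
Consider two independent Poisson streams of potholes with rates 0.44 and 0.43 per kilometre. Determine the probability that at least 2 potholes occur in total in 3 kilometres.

0.7345

Independent Poisson processes superpose: combined rate λ = 0.44 + 0.43 = 0.87 per kilometre.
Over the interval, μ = 0.87 × 3 = 2.61 (3 kilometres).
P(N ≥ 2) = 1 − P(N ≤ 1) ≈ 0.7345.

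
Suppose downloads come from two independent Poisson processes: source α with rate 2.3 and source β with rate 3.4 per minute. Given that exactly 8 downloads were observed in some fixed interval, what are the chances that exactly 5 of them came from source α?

Given the total, each event is independently from source α with probability p = λ_α/(λ_α+λ_β) = 2.3/5.7 ≈ 0.4035.
So K ~ Binomial(8, 2.3/5.7): P(K = 5) = C(8,5) · (2.3/5.7)^5 · (3.4/5.7)^3 ≈ 0.1271.

0.1271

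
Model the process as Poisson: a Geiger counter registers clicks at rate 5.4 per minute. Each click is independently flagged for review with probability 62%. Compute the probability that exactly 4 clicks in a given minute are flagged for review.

0.1840

Thinning: the clicks that are flagged for review themselves form a Poisson process with rate 0.62 × 5.4 = 3.348 per minute.
So μ = 3.348.
P(N = 4) = e^(−3.348) · 3.348^4/4! ≈ 0.1840.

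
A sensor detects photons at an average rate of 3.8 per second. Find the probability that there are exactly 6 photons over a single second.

0.0936

With mean μ = 3.8 per second,
P(N = 6) = e^(−μ) μ^6/6! = e^(−3.8) · 3.8^6/720 ≈ 0.0936.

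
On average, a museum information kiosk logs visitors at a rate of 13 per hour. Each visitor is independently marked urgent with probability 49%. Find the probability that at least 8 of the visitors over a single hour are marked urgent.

0.3083

Thinning: the visitors that are marked urgent themselves form a Poisson process with rate 0.49 × 13 = 6.37 per hour.
So μ = 6.37.
P(N ≥ 8) = 1 − P(N ≤ 7) ≈ 0.3083.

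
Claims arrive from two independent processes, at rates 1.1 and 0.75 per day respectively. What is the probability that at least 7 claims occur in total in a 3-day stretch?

Independent Poisson processes superpose: combined rate λ = 1.1 + 0.75 = 1.85 per day.
Over the interval, μ = 1.85 × 3 = 5.55 (a 3-day stretch = 3 days).
P(N ≥ 7) = 1 − P(N ≤ 6) ≈ 0.3218.

0.3218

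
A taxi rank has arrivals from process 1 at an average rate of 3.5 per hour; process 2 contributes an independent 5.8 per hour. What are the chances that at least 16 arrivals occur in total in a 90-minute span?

0.3257

Independent Poisson processes superpose: combined rate λ = 3.5 + 5.8 = 9.3 per hour.
Over the interval, μ = 9.3 × 1.5 = 13.95 (a 90-minute span = 1.5 hours).
P(N ≥ 16) = 1 − P(N ≤ 15) ≈ 0.3257.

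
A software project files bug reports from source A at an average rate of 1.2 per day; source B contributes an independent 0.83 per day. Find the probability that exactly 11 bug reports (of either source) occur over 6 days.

Independent Poisson processes superpose: combined rate λ = 1.2 + 0.83 = 2.03 per day.
Over the interval, μ = 2.03 × 6 = 12.18 (6 days).
P(N = 11) = e^(−12.18) · 12.18^11/11! ≈ 0.1125.

0.1125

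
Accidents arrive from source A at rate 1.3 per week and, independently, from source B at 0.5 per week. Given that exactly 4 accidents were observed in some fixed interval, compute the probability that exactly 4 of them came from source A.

Given the total, each event is independently from source A with probability p = λ_A/(λ_A+λ_B) = 1.3/1.8 ≈ 0.7222.
So K ~ Binomial(4, 1.3/1.8): P(K = 4) = C(4,4) · (1.3/1.8)^4 · (0.5/1.8)^0 ≈ 0.2721.

0.2721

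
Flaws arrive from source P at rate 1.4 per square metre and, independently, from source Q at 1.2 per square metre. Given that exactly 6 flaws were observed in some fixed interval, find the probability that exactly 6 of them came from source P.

Given the total, each event is independently from source P with probability p = λ_P/(λ_P+λ_Q) = 1.4/2.6 ≈ 0.5385.
So K ~ Binomial(6, 1.4/2.6): P(K = 6) = C(6,6) · (1.4/2.6)^6 · (1.2/2.6)^0 ≈ 0.0244.

0.0244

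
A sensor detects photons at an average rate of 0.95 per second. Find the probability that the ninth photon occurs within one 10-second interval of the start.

0.6082

Over the interval, μ = 0.95 × 10 = 9.5 (a 10-second interval = 10 seconds).
The ninth arrival falls in the interval iff at least 9 events occur there: P(S_9 ≤ t) = P(N ≥ 9) = 1 − P(N ≤ 8) ≈ 0.6082.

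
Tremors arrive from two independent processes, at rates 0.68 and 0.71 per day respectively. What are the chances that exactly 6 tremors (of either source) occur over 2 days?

Independent Poisson processes superpose: combined rate λ = 0.68 + 0.71 = 1.39 per day.
Over the interval, μ = 1.39 × 2 = 2.78 (2 days).
P(N = 6) = e^(−2.78) · 2.78^6/6! ≈ 0.0398.

0.0398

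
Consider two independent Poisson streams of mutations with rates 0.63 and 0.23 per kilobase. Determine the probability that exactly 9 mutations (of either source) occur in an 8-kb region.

Independent Poisson processes superpose: combined rate λ = 0.63 + 0.23 = 0.86 per kilobase.
Over the interval, μ = 0.86 × 8 = 6.88 (an 8-kb region = 8 kilobases).
P(N = 9) = e^(−6.88) · 6.88^9/9! ≈ 0.0979.

0.0979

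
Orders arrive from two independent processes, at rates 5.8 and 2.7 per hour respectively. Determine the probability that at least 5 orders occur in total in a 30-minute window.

0.4199

Independent Poisson processes superpose: combined rate λ = 5.8 + 2.7 = 8.5 per hour.
Over the interval, μ = 8.5 × 0.5 = 4.25 (a 30-minute window = 0.5 hours).
P(N ≥ 5) = 1 − P(N ≤ 4) ≈ 0.4199.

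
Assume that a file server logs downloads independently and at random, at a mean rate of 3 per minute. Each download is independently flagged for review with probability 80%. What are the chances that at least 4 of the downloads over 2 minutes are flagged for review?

Thinning: the downloads that are flagged for review themselves form a Poisson process with rate 0.8 × 3 = 2.4 per minute.
Over the interval, μ = 2.4 × 2 = 4.8 (2 minutes).
P(N ≥ 4) = 1 − P(N ≤ 3) ≈ 0.7058.

0.7058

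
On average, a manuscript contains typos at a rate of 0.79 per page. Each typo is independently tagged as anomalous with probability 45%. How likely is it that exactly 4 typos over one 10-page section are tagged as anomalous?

0.1902

Thinning: the typos that are tagged as anomalous themselves form a Poisson process with rate 0.45 × 0.79 = 0.3555 per page.
Over the interval, μ = 0.3555 × 10 = 3.555 (a 10-page section = 10 pages).
P(N = 4) = e^(−3.555) · 3.555^4/4! ≈ 0.1902.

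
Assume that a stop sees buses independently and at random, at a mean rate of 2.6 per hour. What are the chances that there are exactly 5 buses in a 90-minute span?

0.1522

Over the interval, μ = 2.6 × 1.5 = 3.9 (a 90-minute span = 1.5 hours).
P(N = 5) = e^(−μ) μ^5/5! = e^(−3.9) · 3.9^5/120 ≈ 0.1522.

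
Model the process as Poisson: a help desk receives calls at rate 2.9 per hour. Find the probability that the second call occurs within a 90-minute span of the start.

Over the interval, μ = 2.9 × 1.5 = 4.35 (a 90-minute span = 1.5 hours).
The second arrival falls in the interval iff at least 2 events occur there: P(S_2 ≤ t) = P(N ≥ 2) = 1 − P(N ≤ 1) ≈ 0.9309.

0.9309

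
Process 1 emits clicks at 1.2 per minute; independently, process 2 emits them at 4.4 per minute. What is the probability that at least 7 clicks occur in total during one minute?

0.3297

Independent Poisson processes superpose: combined rate λ = 1.2 + 4.4 = 5.6 per minute.
So μ = 5.6.
P(N ≥ 7) = 1 − P(N ≤ 6) ≈ 0.3297.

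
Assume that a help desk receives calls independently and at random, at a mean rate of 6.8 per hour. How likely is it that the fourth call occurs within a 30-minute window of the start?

Over the interval, μ = 6.8 × 0.5 = 3.4 (a 30-minute window = 0.5 hours).
The fourth arrival falls in the interval iff at least 4 events occur there: P(S_4 ≤ t) = P(N ≥ 4) = 1 − P(N ≤ 3) ≈ 0.4416.

0.4416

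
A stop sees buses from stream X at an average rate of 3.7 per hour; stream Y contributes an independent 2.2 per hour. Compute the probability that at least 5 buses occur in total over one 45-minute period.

0.4536

Independent Poisson processes superpose: combined rate λ = 3.7 + 2.2 = 5.9 per hour.
Over the interval, μ = 5.9 × 0.75 = 4.425 (a 45-minute period = 0.75 hours).
P(N ≥ 5) = 1 − P(N ≤ 4) ≈ 0.4536.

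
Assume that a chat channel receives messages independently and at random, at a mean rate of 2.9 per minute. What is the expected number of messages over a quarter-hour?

E[N] = λt = 2.9 × 15 = 43.5 (a quarter-hour = 15 minutes).

43.5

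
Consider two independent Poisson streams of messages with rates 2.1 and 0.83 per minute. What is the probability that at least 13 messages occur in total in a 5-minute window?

Independent Poisson processes superpose: combined rate λ = 2.1 + 0.83 = 2.93 per minute.
Over the interval, μ = 2.93 × 5 = 14.65 (a 5-minute window = 5 minutes).
P(N ≥ 13) = 1 − P(N ≤ 12) ≈ 0.7024.

0.7024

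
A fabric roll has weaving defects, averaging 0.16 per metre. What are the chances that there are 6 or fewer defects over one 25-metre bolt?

Over the interval, μ = 0.16 × 25 = 4 (a 25-metre bolt = 25 metres).
P(N ≤ 6) = Σ_{j=0}^{6} e^(−μ) μ^j/j! ≈ 0.8893.

0.8893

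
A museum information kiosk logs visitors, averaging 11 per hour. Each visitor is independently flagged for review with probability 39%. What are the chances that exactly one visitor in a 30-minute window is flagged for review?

Thinning: the visitors that are flagged for review themselves form a Poisson process with rate 0.39 × 11 = 4.29 per hour.
Over the interval, μ = 4.29 × 0.5 = 2.145 (a 30-minute window = 0.5 hours).
P(N = 1) = e^(−2.145) · 2.145^1/1! ≈ 0.2511.

0.2511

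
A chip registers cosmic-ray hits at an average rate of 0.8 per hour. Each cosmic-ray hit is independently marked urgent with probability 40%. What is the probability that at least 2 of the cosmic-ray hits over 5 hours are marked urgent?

Thinning: the cosmic-ray hits that are marked urgent themselves form a Poisson process with rate 0.4 × 0.8 = 0.32 per hour.
Over the interval, μ = 0.32 × 5 = 1.6 (5 hours).
P(N ≥ 2) = 1 − P(N ≤ 1) ≈ 0.4751.

0.4751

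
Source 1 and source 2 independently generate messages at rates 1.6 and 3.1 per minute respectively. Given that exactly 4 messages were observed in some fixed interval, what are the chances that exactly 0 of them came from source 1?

0.1893

Given the total, each event is independently from source 1 with probability p = λ_1/(λ_1+λ_2) = 1.6/4.7 ≈ 0.3404.
So K ~ Binomial(4, 1.6/4.7): P(K = 0) = C(4,0) · (1.6/4.7)^0 · (3.1/4.7)^4 ≈ 0.1893.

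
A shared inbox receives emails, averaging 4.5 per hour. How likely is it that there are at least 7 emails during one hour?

With mean μ = 4.5 per hour,
P(N ≥ 7) = 1 − P(N ≤ 6) = 1 − Σ_{j=0}^{6} e^(−μ) μ^j/j! ≈ 0.1689.

0.1689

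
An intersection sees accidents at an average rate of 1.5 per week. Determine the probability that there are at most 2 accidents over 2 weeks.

Over the interval, μ = 1.5 × 2 = 3 (2 weeks).
P(N ≤ 2) = Σ_{j=0}^{2} e^(−μ) μ^j/j! ≈ 0.4232.

0.4232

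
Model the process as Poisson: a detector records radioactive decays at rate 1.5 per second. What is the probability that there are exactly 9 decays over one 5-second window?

0.1144

Over the interval, μ = 1.5 × 5 = 7.5 (a 5-second window = 5 seconds).
P(N = 9) = e^(−μ) μ^9/9! = e^(−7.5) · 7.5^9/362880 ≈ 0.1144.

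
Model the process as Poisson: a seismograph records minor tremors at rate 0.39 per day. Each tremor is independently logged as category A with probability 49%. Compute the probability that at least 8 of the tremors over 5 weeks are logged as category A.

0.3550

Thinning: the tremors that are logged as category A themselves form a Poisson process with rate 0.49 × 0.39 = 0.1911 per day.
Over the interval, μ = 0.1911 × 35 = 6.6885 (5 weeks = 35 days).
P(N ≥ 8) = 1 − P(N ≤ 7) ≈ 0.3550.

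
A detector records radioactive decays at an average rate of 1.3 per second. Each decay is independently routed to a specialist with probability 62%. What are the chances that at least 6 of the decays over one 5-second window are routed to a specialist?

0.2196

Thinning: the decays that are routed to a specialist themselves form a Poisson process with rate 0.62 × 1.3 = 0.806 per second.
Over the interval, μ = 0.806 × 5 = 4.03 (a 5-second window = 5 seconds).
P(N ≥ 6) = 1 − P(N ≤ 5) ≈ 0.2196.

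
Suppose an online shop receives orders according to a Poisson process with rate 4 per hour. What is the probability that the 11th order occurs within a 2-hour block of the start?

Over the interval, μ = 4 × 2 = 8 (a 2-hour block = 2 hours).
The 11th arrival falls in the interval iff at least 11 events occur there: P(S_11 ≤ t) = P(N ≥ 11) = 1 − P(N ≤ 10) ≈ 0.1841.

0.1841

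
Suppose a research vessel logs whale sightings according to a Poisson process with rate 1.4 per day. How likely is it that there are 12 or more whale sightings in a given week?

0.2807

Over the interval, μ = 1.4 × 7 = 9.8 (a week = 7 days).
P(N ≥ 12) = 1 − P(N ≤ 11) = 1 − Σ_{j=0}^{11} e^(−μ) μ^j/j! ≈ 0.2807.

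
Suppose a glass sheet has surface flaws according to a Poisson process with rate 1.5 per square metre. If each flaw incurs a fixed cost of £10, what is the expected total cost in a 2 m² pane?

£30

E[N] = 1.5 × 2 = 3 (a 2 m² pane = 2 square metres); E[cost] = 3 × £10 = £30.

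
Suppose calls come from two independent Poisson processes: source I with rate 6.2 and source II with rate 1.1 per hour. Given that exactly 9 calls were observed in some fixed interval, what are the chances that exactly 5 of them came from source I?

Given the total, each event is independently from source I with probability p = λ_I/(λ_I+λ_II) = 6.2/7.3 ≈ 0.8493.
So K ~ Binomial(9, 6.2/7.3): P(K = 5) = C(9,5) · (6.2/7.3)^5 · (1.1/7.3)^4 ≈ 0.0287.

0.0287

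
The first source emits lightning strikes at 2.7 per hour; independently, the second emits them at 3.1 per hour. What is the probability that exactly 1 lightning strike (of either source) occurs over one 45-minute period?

0.0561

Independent Poisson processes superpose: combined rate λ = 2.7 + 3.1 = 5.8 per hour.
Over the interval, μ = 5.8 × 0.75 = 4.35 (a 45-minute period = 0.75 hours).
P(N = 1) = e^(−4.35) · 4.35^1/1! ≈ 0.0561.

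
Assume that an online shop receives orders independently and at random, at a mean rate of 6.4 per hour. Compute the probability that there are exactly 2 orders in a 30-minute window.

0.2087

Over the interval, μ = 6.4 × 0.5 = 3.2 (a 30-minute window = 0.5 hours).
P(N = 2) = e^(−μ) μ^2/2! = e^(−3.2) · 3.2^2/2 ≈ 0.2087.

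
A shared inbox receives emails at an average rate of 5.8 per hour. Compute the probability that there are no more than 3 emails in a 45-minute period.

0.3682

Over the interval, μ = 5.8 × 0.75 = 4.35 (a 45-minute period = 0.75 hours).
P(N ≤ 3) = Σ_{j=0}^{3} e^(−μ) μ^j/j! ≈ 0.3682.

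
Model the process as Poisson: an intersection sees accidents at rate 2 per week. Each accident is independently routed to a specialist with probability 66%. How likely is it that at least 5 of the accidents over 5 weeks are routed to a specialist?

0.7873

Thinning: the accidents that are routed to a specialist themselves form a Poisson process with rate 0.66 × 2 = 1.32 per week.
Over the interval, μ = 1.32 × 5 = 6.6 (5 weeks).
P(N ≥ 5) = 1 − P(N ≤ 4) ≈ 0.7873.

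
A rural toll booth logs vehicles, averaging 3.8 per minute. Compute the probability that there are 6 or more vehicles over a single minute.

With mean μ = 3.8 per minute,
P(N ≥ 6) = 1 − P(N ≤ 5) = 1 − Σ_{j=0}^{5} e^(−μ) μ^j/j! ≈ 0.1844.

0.1844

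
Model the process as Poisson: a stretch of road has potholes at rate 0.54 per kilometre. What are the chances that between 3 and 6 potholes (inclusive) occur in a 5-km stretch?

0.4858

Over the interval, μ = 0.54 × 5 = 2.7 (a 5-km stretch = 5 kilometres).
P(3 ≤ N ≤ 6) = Σ_{j=3}^{6} e^(−2.7) · 2.7^j/j! ≈ 0.4858.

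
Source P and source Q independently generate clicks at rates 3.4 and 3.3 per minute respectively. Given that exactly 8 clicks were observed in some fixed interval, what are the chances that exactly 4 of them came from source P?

Given the total, each event is independently from source P with probability p = λ_P/(λ_P+λ_Q) = 3.4/6.7 ≈ 0.5075.
So K ~ Binomial(8, 3.4/6.7): P(K = 4) = C(8,4) · (3.4/6.7)^4 · (3.3/6.7)^4 ≈ 0.2732.

0.2732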